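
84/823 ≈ 0.102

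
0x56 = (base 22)3k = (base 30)2q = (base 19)4a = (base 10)86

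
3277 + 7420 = 10697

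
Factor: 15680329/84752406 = 2^(-1)*3^(-4)*7^1*29^1*53^(-1)*9871^(-1)*77243^1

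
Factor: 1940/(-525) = -1 * 2^2 * 3^(-1) * 5^(-1) * 7^(-1) * 97^1 = -388/105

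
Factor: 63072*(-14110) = -1*2^6*3^3*5^1*17^1*73^1*83^1 = -889945920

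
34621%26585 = 8036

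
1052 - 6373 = -5321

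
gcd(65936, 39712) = 16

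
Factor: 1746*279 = 2^1*3^4*31^1*97^1 = 487134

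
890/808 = 1 + 41/404 ≈ 1.10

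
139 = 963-824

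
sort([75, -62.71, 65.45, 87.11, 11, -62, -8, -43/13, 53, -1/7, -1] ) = [-62.71, -62, -8, -43/13, -1, -1/7, 11, 53, 65.45, 75, 87.11] 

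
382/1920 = 191/960 ≈ 0.199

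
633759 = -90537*(-7)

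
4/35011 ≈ 0.000114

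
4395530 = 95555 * 46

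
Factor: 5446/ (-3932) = -1*2^ (-1)*7^1*389^1*983^ (-1) = -2723/1966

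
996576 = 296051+700525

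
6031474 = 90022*67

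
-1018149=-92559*11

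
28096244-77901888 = -49805644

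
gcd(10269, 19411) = 7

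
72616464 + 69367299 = 141983763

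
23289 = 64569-41280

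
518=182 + 336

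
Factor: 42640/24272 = 5^1*13^1*37^ (-1) = 65/37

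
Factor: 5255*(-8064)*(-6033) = 2^7*3^3*5^1*7^1*1051^1*2011^1 = 255656338560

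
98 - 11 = 87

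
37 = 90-53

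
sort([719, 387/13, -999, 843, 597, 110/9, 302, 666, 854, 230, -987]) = [-999, -987, 110/9, 387/13, 230, 302, 597, 666, 719, 843, 854]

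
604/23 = 26 + 6/23 ≈ 26.26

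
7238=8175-937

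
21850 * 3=65550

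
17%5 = 2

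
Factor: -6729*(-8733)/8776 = 2^ (-3)*3^2*41^1*71^1*1097^ (-1)*2243^1 = 58764357/8776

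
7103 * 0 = 0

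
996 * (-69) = -68724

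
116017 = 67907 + 48110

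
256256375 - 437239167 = -180982792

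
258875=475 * 545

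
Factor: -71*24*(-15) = 2^3*3^2*5^1*71^1 = 25560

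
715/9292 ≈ 0.0769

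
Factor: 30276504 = 2^3 * 3^4 * 46723^1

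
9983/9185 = 1 + 798/9185 ≈ 1.09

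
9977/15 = 665 + 2/15 ≈ 665.13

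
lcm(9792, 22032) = 88128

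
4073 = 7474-3401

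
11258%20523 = 11258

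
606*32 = 19392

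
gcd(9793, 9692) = 1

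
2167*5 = 10835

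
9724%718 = 390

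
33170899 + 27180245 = 60351144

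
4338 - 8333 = -3995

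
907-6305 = -5398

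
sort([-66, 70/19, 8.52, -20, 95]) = [-66, -20, 70/19, 8.52, 95]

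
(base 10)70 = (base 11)64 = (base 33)24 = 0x46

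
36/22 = 1+7/11 ≈ 1.64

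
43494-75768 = -32274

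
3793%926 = 89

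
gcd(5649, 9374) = 1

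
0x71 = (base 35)38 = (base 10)113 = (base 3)11012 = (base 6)305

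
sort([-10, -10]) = [-10, -10]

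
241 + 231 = 472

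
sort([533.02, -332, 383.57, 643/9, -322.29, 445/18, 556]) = [-332, -322.29, 445/18, 643/9, 383.57, 533.02, 556]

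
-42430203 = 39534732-81964935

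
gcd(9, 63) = 9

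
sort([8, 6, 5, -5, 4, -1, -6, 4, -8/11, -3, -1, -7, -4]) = [-7, -6, -5, -4, -3, -1, -1, -8/11, 4, 4, 5, 6, 8]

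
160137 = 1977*81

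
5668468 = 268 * 21151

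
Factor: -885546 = -1 * 2^1 * 3^3 * 23^2 * 31^1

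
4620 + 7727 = 12347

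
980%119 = 28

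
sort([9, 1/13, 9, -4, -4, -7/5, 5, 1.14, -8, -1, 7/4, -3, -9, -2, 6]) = [-9, -8, -4, -4, -3, -2, -7/5, -1, 1/13, 1.14, 7/4, 5, 6, 9, 9]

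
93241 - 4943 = 88298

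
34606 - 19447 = 15159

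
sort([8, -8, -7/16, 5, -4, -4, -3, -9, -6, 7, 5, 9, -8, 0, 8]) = [-9, -8, -8, -6, -4, -4, -3, -7/16, 0, 5, 5, 7, 8, 8, 9]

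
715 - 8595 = -7880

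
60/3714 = 10/619 ≈ 0.0162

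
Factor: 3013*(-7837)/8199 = -1*3^(-2)*17^1*23^1*131^1*461^1*911^(-1) = -23612881/8199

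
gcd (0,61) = 61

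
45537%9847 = 6149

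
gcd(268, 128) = 4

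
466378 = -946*(-493)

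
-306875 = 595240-902115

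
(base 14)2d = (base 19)23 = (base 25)1g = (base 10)41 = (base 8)51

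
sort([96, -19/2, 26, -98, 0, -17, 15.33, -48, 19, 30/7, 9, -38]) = [-98, -48, -38, -17, -19/2, 0, 30/7, 9, 15.33, 19, 26, 96]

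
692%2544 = 692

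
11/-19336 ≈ -0.000569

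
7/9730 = 1/1390≈0.000719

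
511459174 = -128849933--640309107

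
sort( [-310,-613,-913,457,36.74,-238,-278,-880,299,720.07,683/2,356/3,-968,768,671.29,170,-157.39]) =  [-968,-913,-880,-613,-310,-278,-238,-157.39,36.74,356/3,170,299,683/2,457,671.29,720.07,768]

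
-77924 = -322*242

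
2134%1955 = 179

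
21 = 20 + 1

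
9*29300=263700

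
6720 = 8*840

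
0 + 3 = 3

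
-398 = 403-801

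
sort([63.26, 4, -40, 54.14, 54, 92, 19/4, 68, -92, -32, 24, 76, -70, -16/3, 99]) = [-92, -70, -40, -32, -16/3, 4, 19/4, 24, 54, 54.14, 63.26, 68, 76, 92, 99]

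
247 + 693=940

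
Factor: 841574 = 2^1 * 491^1 * 857^1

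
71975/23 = 3129 + 8/23 ≈ 3129.35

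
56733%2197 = 1808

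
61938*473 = 29296674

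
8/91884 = 2/22971 ≈ 0.0000871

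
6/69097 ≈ 0.0000868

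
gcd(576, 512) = 64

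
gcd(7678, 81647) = 1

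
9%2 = 1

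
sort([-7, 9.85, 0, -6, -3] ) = [-7, -6, -3, 0, 9.85] 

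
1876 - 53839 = -51963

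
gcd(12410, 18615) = 6205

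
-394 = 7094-7488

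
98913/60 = 32971/20 = 1648.55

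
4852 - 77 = 4775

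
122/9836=61/4918 ≈ 0.0124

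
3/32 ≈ 0.0938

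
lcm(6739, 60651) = 60651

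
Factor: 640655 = 5^1*37^1*3463^1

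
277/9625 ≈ 0.0288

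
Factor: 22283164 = 2^2*5570791^1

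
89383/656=136 + 167/656 ≈ 136.25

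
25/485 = 5/97 ≈ 0.0515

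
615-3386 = -2771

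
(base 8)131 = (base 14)65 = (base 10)89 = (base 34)2l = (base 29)32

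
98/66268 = 49/33134 ≈ 0.00148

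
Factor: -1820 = -1 * 2^2 * 5^1 * 7^1 * 13^1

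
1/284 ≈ 0.00352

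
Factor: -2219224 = -1*2^3*7^1*23^1*1723^1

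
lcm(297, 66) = 594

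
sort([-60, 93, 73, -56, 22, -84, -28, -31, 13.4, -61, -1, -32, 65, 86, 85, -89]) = [-89, -84, -61, -60, -56, -32, -31, -28, -1, 13.4, 22, 65, 73, 85, 86, 93]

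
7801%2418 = 547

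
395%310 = 85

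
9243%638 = 311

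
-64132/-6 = 32066/3 ≈ 10688.67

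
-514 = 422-936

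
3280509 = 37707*87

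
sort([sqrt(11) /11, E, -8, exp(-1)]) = [-8, sqrt(11) /11, exp(-1), E]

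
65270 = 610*107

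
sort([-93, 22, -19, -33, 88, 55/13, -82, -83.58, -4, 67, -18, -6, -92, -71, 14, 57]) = [-93, -92, -83.58, -82, -71, -33, -19, -18, -6, -4, 55/13, 14, 22, 57, 67, 88]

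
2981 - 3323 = -342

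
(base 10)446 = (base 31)ec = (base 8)676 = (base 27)ge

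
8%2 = 0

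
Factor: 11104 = 2^5*347^1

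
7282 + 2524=9806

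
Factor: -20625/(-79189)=3^1 * 5^4 * 23^(-1) * 313^(-1)=1875/7199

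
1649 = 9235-7586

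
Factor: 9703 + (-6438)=5^1 * 653^1=3265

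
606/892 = 303/446 ≈ 0.679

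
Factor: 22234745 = 5^1*13^1*342073^1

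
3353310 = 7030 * 477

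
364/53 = 6 + 46/53 ≈ 6.87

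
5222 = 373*14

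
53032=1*53032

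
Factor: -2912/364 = -1*2^3 = -8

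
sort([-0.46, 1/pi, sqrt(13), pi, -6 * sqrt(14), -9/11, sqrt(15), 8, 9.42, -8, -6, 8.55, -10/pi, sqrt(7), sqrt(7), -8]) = [-6 * sqrt(14), -8, -8, -6, -10/pi, -9/11, -0.46, 1/pi, sqrt(7), sqrt(7), pi, sqrt(13), sqrt(15), 8, 8.55, 9.42]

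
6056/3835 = 1 + 2221/3835 ≈ 1.58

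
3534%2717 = 817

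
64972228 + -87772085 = -22799857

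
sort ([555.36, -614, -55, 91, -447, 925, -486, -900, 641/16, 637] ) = [-900, -614, -486, -447, -55, 641/16, 91, 555.36, 637, 925] 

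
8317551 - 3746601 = 4570950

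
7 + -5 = 2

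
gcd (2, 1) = 1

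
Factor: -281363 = -1 * 281363^1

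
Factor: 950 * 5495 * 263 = 2^1 * 5^3 * 7^1 * 19^1 * 157^1 * 263^1 = 1372925750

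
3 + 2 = 5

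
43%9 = 7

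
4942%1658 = 1626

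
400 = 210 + 190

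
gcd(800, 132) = 4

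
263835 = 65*4059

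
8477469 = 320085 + 8157384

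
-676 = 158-834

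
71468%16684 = 4732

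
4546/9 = 505 + 1/9 ≈ 505.11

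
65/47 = 1 + 18/47 ≈ 1.38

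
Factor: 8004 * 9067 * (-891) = -1 * 2^2 * 3^5 * 11^1 * 23^1 * 29^1 * 9067^1 = -64661890788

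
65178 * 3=195534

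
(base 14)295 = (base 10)523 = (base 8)1013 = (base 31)gr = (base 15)24d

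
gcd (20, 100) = 20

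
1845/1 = 1845 = 1845.00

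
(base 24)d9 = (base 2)101000001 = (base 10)321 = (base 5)2241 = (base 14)18d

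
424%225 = 199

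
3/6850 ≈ 0.000438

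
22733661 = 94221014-71487353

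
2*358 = 716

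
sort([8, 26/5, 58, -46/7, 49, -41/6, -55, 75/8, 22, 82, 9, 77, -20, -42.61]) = [-55, -42.61, -20, -41/6, -46/7, 26/5, 8, 9, 75/8, 22, 49, 58, 77, 82]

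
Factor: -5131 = -1*7^1*733^1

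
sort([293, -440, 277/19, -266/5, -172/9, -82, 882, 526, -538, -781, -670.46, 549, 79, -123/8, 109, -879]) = [-879, -781, -670.46, -538, -440, -82, -266/5, -172/9, -123/8, 277/19, 79, 109, 293, 526, 549, 882]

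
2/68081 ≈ 0.0000294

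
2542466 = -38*(-66907)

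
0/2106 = 0 = 0.00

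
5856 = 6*976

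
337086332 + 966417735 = 1303504067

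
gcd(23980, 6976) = 436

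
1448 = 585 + 863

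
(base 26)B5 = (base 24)C3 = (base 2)100100011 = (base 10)291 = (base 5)2131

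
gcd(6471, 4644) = 9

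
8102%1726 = 1198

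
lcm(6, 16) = 48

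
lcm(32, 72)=288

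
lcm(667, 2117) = 48691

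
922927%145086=52411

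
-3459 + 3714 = 255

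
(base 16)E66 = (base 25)5MB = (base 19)A40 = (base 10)3686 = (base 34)36E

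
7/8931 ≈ 0.000784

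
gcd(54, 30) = 6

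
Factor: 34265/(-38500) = -1 * 2^(-2) * 5^(-2) * 89^1 = -89/100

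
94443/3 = 31481 = 31481.00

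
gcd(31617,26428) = 1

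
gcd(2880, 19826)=2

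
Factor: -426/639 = -1*2^1*3^(-1) = -2/3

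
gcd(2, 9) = 1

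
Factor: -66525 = -1*3^1*5^2*887^1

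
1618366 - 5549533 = -3931167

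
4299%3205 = 1094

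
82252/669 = 122 + 634/669 ≈ 122.95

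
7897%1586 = 1553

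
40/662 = 20/331 ≈ 0.0604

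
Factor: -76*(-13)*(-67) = -1*2^2*13^1*19^1*67^1 = -66196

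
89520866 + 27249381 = 116770247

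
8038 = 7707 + 331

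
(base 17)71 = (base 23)55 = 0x78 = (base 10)120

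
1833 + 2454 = 4287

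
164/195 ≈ 0.841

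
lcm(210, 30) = 210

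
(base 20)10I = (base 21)JJ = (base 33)CM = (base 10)418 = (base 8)642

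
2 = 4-2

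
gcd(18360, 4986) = 18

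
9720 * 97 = 942840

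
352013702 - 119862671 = 232151031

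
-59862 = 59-59921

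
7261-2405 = 4856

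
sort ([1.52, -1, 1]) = [-1, 1, 1.52]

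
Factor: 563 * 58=2^1 * 29^1 * 563^1=32654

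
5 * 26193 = 130965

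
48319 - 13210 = 35109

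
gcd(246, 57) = 3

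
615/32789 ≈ 0.0188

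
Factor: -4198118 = -1*2^1*2099059^1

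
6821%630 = 521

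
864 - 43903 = -43039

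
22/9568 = 11/4784 ≈ 0.00230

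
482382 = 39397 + 442985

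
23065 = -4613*(-5)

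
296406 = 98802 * 3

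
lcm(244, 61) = 244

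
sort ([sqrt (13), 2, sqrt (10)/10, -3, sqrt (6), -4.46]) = [-4.46, -3, sqrt (10)/10, 2, sqrt (6), sqrt (13)]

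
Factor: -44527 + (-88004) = -1*3^1*7^1*6311^1 = -132531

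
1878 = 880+998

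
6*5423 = 32538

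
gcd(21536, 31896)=8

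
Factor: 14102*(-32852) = -1*2^3*11^1*43^1*191^1*641^1 = -463278904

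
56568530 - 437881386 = -381312856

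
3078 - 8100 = -5022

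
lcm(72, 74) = 2664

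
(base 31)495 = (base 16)1020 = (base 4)1000200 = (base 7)15015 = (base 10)4128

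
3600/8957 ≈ 0.402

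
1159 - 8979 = -7820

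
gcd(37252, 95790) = 2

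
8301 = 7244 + 1057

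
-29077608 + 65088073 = 36010465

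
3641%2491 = 1150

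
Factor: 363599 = 31^1*37^1*317^1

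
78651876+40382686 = 119034562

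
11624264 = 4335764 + 7288500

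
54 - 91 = -37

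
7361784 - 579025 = 6782759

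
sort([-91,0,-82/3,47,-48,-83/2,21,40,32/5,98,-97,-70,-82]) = [-97,-91,-82,-70,-48,-83/2,-82/3,0,32/5,21,40,47,98]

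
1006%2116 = 1006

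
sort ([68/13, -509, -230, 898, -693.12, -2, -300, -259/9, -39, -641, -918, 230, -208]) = [-918, -693.12, -641, -509, -300, -230, -208, -39, -259/9, -2, 68/13, 230, 898]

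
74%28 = 18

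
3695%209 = 142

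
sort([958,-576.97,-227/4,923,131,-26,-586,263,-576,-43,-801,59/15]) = [-801,-586,-576.97,-576,-227/4,-43,-26,59/15,131,263,923,958]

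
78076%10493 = 4625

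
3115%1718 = 1397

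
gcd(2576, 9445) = 1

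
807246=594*1359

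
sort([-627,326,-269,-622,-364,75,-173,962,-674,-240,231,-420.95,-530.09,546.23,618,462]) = [-674,-627,-622,-530.09,-420.95,-364,-269,-240,-173,75,231,326,462,546.23,618,962]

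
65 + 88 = 153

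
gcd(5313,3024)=21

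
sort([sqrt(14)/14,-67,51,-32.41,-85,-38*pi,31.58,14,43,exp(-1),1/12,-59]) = [-38*pi,-85,-67,-59,-32.41,1/12,sqrt(14)/14,exp(-1),14,31.58,43,51]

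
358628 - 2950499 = -2591871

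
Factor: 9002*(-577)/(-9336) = 2^(-2)*3^(-1)*7^1*389^(-1)*577^1*643^1 = 2597077/4668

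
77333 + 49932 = 127265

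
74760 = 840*89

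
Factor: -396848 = -1*2^4*17^1*1459^1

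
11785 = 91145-79360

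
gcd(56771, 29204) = 1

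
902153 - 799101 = 103052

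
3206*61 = 195566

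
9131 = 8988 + 143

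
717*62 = 44454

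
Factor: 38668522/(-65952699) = -1*2^1*3^(-1)*29^(-1)*557^(-1)*1361^(-1)*19334261^1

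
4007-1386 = 2621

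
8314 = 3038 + 5276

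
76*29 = 2204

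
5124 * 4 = 20496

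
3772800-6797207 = -3024407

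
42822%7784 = 3902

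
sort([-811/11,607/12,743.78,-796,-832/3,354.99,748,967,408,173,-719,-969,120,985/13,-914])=[-969,-914,-796,-719,-832/3,-811/11,607/12,985/13,120,173,354.99,408,743.78,748,967]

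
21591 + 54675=76266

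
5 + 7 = 12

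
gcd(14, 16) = 2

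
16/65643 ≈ 0.000244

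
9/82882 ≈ 0.000109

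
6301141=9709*649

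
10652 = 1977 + 8675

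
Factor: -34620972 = -1 * 2^2 * 3^1 * 977^1 * 2953^1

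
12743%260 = 3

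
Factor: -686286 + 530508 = -1*2^1*3^1*7^1*3709^1 = -155778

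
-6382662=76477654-82860316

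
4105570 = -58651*(-70)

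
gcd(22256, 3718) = 26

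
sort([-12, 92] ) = [-12, 92] 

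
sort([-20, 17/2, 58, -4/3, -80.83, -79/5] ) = [-80.83, -20, -79/5, -4/3, 17/2, 58] 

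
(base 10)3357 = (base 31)3f9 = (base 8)6435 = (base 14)131b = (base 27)4g9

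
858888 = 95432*9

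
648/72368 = 81/9046 ≈ 0.00895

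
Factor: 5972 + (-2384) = 2^2*3^1*13^1*23^1 = 3588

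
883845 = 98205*9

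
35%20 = 15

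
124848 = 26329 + 98519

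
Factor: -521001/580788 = -1*2^(-2)*17^(-1)*61^1 = -61/68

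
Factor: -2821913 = -1*2821913^1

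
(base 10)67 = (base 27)2d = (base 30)27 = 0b1000011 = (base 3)2111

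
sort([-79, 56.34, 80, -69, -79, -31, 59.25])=[-79, -79, -69, -31, 56.34, 59.25, 80]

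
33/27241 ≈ 0.00121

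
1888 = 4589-2701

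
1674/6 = 279 = 279.00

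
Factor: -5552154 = -1 * 2^1 * 3^2 * 23^1 * 13411^1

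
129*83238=10737702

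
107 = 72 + 35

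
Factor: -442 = -1*2^1*13^1*17^1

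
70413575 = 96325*731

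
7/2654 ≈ 0.00264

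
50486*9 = 454374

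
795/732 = 265/244≈1.09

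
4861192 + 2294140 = 7155332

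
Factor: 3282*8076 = 2^3*3^2*547^1*673^1 = 26505432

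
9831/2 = 4915 + 1/2 = 4915.50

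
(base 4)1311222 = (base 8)16552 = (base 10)7530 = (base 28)9gq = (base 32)7ba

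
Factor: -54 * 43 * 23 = -1 * 2^1 * 3^3 * 23^1 * 43^1 = -53406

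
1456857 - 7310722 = -5853865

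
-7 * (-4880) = 34160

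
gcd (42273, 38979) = 549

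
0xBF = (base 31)65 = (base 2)10111111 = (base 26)79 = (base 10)191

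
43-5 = 38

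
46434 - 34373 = 12061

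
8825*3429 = 30260925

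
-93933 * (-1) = 93933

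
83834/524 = 159 + 259/262 ≈ 159.99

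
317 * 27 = 8559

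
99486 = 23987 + 75499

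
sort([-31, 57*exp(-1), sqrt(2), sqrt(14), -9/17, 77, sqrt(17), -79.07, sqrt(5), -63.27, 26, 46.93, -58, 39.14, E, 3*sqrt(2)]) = [-79.07, -63.27, -58, -31, -9/17, sqrt(2), sqrt(5), E, sqrt(14), sqrt(17), 3*sqrt(2), 57*exp(-1), 26, 39.14, 46.93, 77]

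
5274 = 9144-3870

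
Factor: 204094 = 2^1*11^1*9277^1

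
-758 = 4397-5155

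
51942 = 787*66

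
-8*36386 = -291088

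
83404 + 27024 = 110428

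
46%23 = 0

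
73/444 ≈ 0.164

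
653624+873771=1527395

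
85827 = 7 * 12261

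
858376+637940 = 1496316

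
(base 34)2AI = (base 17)941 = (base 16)A6E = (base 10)2670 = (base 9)3586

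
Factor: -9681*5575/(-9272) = 2^(-3)*3^1*5^2*7^1*19^(-1)*61^(-1)*223^1*461^1 = 53971575/9272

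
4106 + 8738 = 12844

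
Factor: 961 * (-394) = -1 * 2^1 * 31^2 * 197^1 = -378634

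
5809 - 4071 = 1738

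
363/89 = 4 + 7/89 ≈ 4.08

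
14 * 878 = 12292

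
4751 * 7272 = 34549272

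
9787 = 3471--6316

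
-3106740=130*(-23898)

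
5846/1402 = 2923/701≈4.17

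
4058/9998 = 2029/4999 ≈ 0.406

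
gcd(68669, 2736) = 1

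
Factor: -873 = -1 * 3^2 * 97^1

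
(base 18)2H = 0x35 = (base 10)53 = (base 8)65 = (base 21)2B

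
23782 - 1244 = 22538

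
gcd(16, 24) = 8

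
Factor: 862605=3^2*5^1*29^1*661^1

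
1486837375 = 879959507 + 606877868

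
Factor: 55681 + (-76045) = -1 * 2^2 * 3^1 * 1697^1 = -20364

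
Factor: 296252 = 2^2*11^1*6733^1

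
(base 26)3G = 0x5E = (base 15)64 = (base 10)94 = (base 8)136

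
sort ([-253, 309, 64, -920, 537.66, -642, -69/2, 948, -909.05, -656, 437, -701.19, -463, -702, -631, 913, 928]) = [-920, -909.05, -702, -701.19, -656, -642, -631, -463, -253, -69/2, 64, 309, 437, 537.66, 913, 928, 948]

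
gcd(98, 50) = 2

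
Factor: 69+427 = 2^4*31^1 = 496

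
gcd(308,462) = 154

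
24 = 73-49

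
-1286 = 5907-7193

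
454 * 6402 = 2906508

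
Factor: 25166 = 2^1 * 12583^1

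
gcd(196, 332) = 4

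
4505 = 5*901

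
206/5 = 41 + 1/5 = 41.20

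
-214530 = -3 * 71510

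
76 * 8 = 608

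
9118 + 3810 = 12928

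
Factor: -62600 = -1*2^3*5^2*313^1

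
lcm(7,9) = 63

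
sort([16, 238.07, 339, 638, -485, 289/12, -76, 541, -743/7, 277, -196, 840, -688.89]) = [-688.89, -485, -196, -743/7, -76, 16, 289/12, 238.07, 277, 339, 541, 638, 840]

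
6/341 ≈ 0.0176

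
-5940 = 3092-9032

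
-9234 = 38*(-243)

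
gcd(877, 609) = 1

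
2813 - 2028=785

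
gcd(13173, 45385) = 1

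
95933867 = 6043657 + 89890210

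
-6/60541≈-0.0000991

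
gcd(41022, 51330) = 6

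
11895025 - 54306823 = -42411798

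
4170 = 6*695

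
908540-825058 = 83482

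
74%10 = 4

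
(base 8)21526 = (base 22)if4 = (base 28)bf2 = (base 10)9046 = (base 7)35242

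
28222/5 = 5644 + 2/5 = 5644.40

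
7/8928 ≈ 0.000784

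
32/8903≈0.00359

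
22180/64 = 5545/16 ≈ 346.56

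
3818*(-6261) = -23904498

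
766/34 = 383/17 ≈ 22.53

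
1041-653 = 388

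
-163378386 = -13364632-150013754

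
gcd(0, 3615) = 3615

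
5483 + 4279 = 9762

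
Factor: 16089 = 3^1 * 31^1 * 173^1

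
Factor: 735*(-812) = -1*2^2*3^1*5^1*7^3*29^1 = -596820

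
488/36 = 122/9 ≈ 13.56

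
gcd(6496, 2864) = 16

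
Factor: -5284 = -1*2^2*1321^1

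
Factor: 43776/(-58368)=-1 * 2^(-2) * 3^1=-3/4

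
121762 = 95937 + 25825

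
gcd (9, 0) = 9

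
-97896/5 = -19579-1/5 = -19579.20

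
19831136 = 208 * 95342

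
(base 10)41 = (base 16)29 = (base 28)1d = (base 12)35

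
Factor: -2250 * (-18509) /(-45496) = -1 * 2^(-2) * 3^2 * 5^3 * 11^(-2) * 47^(-1) * 83^1 * 223^1 = -20822625/22748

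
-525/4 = -131 - 1/4 = -131.25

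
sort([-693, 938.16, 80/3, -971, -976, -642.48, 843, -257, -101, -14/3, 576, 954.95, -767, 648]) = [-976, -971, -767, -693, -642.48, -257, -101, -14/3, 80/3, 576, 648, 843, 938.16, 954.95]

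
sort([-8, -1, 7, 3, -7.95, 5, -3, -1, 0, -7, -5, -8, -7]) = [-8, -8, -7.95, -7, -7, -5, -3, -1, -1, 0, 3, 5, 7]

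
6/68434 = 3/34217 ≈ 0.0000877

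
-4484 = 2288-6772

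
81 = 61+20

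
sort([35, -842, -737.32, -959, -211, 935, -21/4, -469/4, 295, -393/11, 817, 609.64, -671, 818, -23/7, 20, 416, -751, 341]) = [-959, -842, -751, -737.32, -671, -211, -469/4, -393/11, -21/4, -23/7, 20, 35, 295, 341, 416, 609.64, 817, 818, 935]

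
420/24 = 17+1/2 = 17.50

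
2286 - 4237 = -1951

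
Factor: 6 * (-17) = -1 * 2^1 * 3^1 * 17^1 = -102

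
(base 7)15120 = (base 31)4ap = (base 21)9a0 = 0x1053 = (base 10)4179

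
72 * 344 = 24768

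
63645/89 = 715 + 10/89 ≈ 715.11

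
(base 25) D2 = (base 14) 195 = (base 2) 101000111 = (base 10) 327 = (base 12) 233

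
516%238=40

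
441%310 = 131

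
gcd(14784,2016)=672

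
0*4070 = 0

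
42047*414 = 17407458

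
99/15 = 33/5 = 6.60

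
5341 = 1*5341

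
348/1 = 348 = 348.00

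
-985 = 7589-8574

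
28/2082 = 14/1041 ≈ 0.0134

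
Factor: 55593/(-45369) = -1*3^1*29^1*71^(-1) = -87/71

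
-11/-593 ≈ 0.0185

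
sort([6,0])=[0,6]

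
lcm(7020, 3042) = 91260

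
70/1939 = 10/277 ≈ 0.0361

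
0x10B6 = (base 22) 8IA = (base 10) 4278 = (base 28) 5CM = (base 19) BG3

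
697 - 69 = 628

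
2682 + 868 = 3550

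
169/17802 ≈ 0.00949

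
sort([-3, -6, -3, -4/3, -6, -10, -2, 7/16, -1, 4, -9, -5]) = [-10, -9, -6, -6, -5, -3, -3, -2, -4/3, -1, 7/16, 4]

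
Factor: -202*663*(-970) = 2^2*3^1*5^1*13^1*17^1*97^1*101^1 = 129908220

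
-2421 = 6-2427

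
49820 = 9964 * 5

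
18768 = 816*23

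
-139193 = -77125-62068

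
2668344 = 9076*294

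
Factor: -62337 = -1 * 3^1 * 11^1 * 1889^1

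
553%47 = 36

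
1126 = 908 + 218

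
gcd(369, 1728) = 9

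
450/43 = 10 + 20/43 ≈ 10.47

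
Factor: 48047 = 23^1*2089^1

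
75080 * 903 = 67797240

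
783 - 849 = -66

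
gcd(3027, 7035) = 3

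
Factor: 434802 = 2^1 * 3^1 * 72467^1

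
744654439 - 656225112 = 88429327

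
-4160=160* (-26)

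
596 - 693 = -97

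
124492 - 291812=-167320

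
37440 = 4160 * 9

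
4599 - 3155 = 1444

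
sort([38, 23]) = [23, 38]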